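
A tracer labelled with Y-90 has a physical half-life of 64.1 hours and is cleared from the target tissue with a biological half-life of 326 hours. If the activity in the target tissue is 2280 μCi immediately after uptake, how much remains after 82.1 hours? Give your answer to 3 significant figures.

1/t_eff = 1/t_phys + 1/t_biol = 1/64.1 + 1/326 = 0.018668 per hour.
t_eff = 64.1 × 326 / (64.1 + 326) ≈ 53.567 hours.
Remaining = 2280 × (1/2)^(82.1/53.567) = 2280 × (1/2)^1.5327 ≈ 788.06 μCi.

788 μCi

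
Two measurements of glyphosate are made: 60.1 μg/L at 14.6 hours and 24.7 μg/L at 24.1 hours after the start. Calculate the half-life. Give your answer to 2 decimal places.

7.41 hours

Over Δt = 24.1 − 14.6 = 9.5 hours, the level fell by a factor of 60.1/24.7 ≈ 2.4332.
n = log₂(2.4332) ≈ 1.2829 half-lives, so t½ = 9.5/1.2829 ≈ 7.4054 hours.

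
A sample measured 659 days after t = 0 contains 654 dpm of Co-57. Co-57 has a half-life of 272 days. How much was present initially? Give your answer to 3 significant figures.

3510 dpm

Number of half-lives elapsed: n = 659/272 ≈ 2.4228.
A₀ = A × 2^n = 654 × 2^2.4228 = 654 × 5.3621 ≈ 3506.8 dpm.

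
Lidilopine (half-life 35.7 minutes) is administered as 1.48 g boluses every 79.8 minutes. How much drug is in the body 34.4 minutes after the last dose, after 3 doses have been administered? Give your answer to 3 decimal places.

The 3 doses were given 194, 114.2, 34.4 minutes ago.
Total = 1.48·(1/2)^(194/35.7) + 1.48·(1/2)^(114.2/35.7) + 1.48·(1/2)^(34.4/35.7)
      = 0.03423 + 0.16118 + 0.75892 ≈ 0.95432 g.

0.954 g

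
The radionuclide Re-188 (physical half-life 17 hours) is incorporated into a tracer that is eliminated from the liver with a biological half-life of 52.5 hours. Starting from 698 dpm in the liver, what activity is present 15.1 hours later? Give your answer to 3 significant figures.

309 dpm

1/t_eff = 1/t_phys + 1/t_biol = 1/17 + 1/52.5 = 0.077871 per hour.
t_eff = 17 × 52.5 / (17 + 52.5) ≈ 12.842 hours.
Remaining = 698 × (1/2)^(15.1/12.842) = 698 × (1/2)^1.1759 ≈ 308.95 dpm.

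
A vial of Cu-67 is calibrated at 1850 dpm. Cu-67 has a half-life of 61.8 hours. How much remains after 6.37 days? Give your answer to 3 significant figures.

Convert the elapsed time: 6.37 days = 152.88 hours.
Number of half-lives: n = 152.88/61.8 ≈ 2.4738.
Remaining = 1850 × (1/2)^2.4738 = 1850 × 0.18002 ≈ 333.03 dpm.

333 dpm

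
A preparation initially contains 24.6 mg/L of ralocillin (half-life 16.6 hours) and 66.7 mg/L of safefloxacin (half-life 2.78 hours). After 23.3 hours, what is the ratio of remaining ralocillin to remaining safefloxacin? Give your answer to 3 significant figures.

ralocillin: 24.6 × (1/2)^(23.3/16.6) = 24.6 × (1/2)^1.4036 ≈ 9.2983 mg/L.
safefloxacin: 66.7 × (1/2)^(23.3/2.78) = 66.7 × (1/2)^8.3813 ≈ 0.20003 mg/L.
Ratio ≈ 9.2983 / 0.20003 ≈ 46.484.

46.5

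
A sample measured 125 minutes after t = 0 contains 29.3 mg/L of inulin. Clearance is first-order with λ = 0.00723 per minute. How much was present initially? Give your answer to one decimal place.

t½ = ln 2 / λ = 0.69315 / 0.00723 ≈ 95.871 minutes.
Number of half-lives elapsed: n = 125/95.871 ≈ 1.3038.
A₀ = A × 2^n = 29.3 × 2^1.3038 = 29.3 × 2.4688 ≈ 72.337 mg/L.

72.3 mg/L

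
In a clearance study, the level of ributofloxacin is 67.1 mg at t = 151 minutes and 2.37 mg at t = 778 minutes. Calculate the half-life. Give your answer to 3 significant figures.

130 minutes

Over Δt = 778 − 151 = 627 minutes, the level fell by a factor of 67.1/2.37 ≈ 28.312.
n = log₂(28.312) ≈ 4.8234 half-lives, so t½ = 627/4.8234 ≈ 129.99 minutes.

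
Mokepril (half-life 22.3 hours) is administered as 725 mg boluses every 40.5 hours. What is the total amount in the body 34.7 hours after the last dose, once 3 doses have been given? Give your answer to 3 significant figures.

336 mg

The 3 doses were given 115.7, 75.2, 34.7 hours ago.
Total = 725·(1/2)^(115.7/22.3) + 725·(1/2)^(75.2/22.3) + 725·(1/2)^(34.7/22.3)
      = 19.883 + 70.017 + 246.56 ≈ 336.46 mg.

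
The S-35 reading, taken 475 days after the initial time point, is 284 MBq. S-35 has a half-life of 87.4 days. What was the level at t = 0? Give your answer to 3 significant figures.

Number of half-lives elapsed: n = 475/87.4 ≈ 5.4348.
A₀ = A × 2^n = 284 × 2^5.4348 = 284 × 43.255 ≈ 12284 MBq.

12300 MBq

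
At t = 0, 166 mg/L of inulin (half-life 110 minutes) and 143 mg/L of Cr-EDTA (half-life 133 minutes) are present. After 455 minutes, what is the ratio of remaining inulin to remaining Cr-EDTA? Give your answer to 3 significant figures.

0.707

inulin: 166 × (1/2)^(455/110) = 166 × (1/2)^4.1364 ≈ 9.4393 mg/L.
Cr-EDTA: 143 × (1/2)^(455/133) = 143 × (1/2)^3.4211 ≈ 13.35 mg/L.
Ratio ≈ 9.4393 / 13.35 ≈ 0.70704.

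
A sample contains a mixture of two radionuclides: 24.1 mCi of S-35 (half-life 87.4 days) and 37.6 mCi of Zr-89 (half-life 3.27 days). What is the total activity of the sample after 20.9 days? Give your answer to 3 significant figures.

S-35: 24.1 × (1/2)^(20.9/87.4) = 24.1 × (1/2)^0.23913 ≈ 20.419 mCi.
Zr-89: 37.6 × (1/2)^(20.9/3.27) = 37.6 × (1/2)^6.3914 ≈ 0.44789 mCi.
Total = 20.419 + 0.44789 ≈ 20.867 mCi.

20.9 mCi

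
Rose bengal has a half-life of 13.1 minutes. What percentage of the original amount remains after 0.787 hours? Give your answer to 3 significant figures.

0.787 hours = 47.22 minutes.
n = 47.22/13.1 ≈ 3.6046 half-lives.
Fraction remaining = (1/2)^3.6046 ≈ 0.082208, i.e. 8.2208%.

8.22%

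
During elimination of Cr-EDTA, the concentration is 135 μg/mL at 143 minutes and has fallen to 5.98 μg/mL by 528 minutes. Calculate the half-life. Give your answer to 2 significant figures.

86 minutes

Over Δt = 528 − 143 = 385 minutes, the level fell by a factor of 135/5.98 ≈ 22.575.
n = log₂(22.575) ≈ 4.4967 half-lives, so t½ = 385/4.4967 ≈ 85.619 minutes.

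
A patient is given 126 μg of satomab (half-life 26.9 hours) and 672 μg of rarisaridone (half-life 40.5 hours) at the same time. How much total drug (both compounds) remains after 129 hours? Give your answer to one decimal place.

78.4 μg

satomab: 126 × (1/2)^(129/26.9) = 126 × (1/2)^4.7955 ≈ 4.537 μg.
rarisaridone: 672 × (1/2)^(129/40.5) = 672 × (1/2)^3.1852 ≈ 73.881 μg.
Total = 4.537 + 73.881 ≈ 78.418 μg.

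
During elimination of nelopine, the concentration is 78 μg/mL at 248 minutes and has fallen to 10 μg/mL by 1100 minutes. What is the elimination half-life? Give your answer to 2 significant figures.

Over Δt = 1100 − 248 = 852 minutes, the level fell by a factor of 78/10 ≈ 7.8.
n = log₂(7.8) ≈ 2.9635 half-lives, so t½ = 852/2.9635 ≈ 287.5 minutes.

290 minutes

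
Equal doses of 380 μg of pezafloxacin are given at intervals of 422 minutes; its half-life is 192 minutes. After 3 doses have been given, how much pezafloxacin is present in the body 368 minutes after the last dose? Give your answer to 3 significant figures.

127 μg

The 3 doses were given 1212, 790, 368 minutes ago.
Total = 380·(1/2)^(1212/192) + 380·(1/2)^(790/192) + 380·(1/2)^(368/192)
      = 4.7811 + 21.937 + 100.65 ≈ 127.37 μg.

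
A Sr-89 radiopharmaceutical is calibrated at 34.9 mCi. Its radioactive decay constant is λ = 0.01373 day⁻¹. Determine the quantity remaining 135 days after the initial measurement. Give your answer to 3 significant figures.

5.47 mCi

t½ = ln 2 / λ = 0.69315 / 0.01373 ≈ 50.484 days.
Number of half-lives: n = 135/50.484 ≈ 2.6741.
Remaining = 34.9 × (1/2)^2.6741 = 34.9 × 0.15668 ≈ 5.4681 mCi.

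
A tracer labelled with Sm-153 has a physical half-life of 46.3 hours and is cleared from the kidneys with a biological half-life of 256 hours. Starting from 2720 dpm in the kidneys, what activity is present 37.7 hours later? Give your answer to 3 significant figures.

1400 dpm

1/t_eff = 1/t_phys + 1/t_biol = 1/46.3 + 1/256 = 0.025505 per hour.
t_eff = 46.3 × 256 / (46.3 + 256) ≈ 39.209 hours.
Remaining = 2720 × (1/2)^(37.7/39.209) = 2720 × (1/2)^0.96152 ≈ 1396.8 dpm.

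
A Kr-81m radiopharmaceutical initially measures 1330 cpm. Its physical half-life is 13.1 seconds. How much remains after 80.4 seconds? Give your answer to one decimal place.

Number of half-lives: n = 80.4/13.1 ≈ 6.1374.
Remaining = 1330 × (1/2)^6.1374 = 1330 × 0.014206 ≈ 18.893 cpm.

18.9 cpm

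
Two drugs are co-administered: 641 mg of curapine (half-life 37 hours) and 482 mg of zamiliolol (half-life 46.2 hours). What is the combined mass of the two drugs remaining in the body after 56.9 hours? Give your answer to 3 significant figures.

426 mg

curapine: 641 × (1/2)^(56.9/37) = 641 × (1/2)^1.5378 ≈ 220.76 mg.
zamiliolol: 482 × (1/2)^(56.9/46.2) = 482 × (1/2)^1.2316 ≈ 205.26 mg.
Total = 220.76 + 205.26 ≈ 426.02 mg.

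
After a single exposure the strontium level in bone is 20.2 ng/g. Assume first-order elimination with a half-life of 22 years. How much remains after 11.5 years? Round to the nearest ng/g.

14 ng/g

Number of half-lives: n = 11.5/22 ≈ 0.52273.
Remaining = 20.2 × (1/2)^0.52273 = 20.2 × 0.69605 ≈ 14.06 ng/g.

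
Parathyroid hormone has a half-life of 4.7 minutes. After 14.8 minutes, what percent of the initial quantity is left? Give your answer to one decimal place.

11.3%

n = 14.8/4.7 ≈ 3.1489 half-lives.
Fraction remaining = (1/2)^3.1489 ≈ 0.11274, i.e. 11.274%.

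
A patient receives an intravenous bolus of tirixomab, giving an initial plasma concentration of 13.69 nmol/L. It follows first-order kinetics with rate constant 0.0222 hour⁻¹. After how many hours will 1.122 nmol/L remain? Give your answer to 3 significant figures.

113 hours

t½ = ln 2 / λ = 0.69315 / 0.0222 ≈ 31.223 hours.
Fraction remaining = 1.122/13.69 ≈ 0.081958.
n = log₂(13.69/1.122) = ln(12.201)/ln 2 ≈ 3.609 half-lives.
t = n × t½ = 3.609 × 31.223 ≈ 112.68 hours.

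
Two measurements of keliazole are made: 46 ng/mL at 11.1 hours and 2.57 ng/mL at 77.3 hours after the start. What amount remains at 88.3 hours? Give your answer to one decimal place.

1.6 ng/mL

Over Δt = 77.3 − 11.1 = 66.2 hours, the level fell by a factor of 46/2.57 ≈ 17.899.
n = log₂(17.899) ≈ 4.1618 half-lives, so t½ = 66.2/4.1618 ≈ 15.907 hours.
From t = 77.3 to t = 88.3: 2.57 × (1/2)^((88.3−77.3)/15.907) ≈ 1.5913 ng/mL.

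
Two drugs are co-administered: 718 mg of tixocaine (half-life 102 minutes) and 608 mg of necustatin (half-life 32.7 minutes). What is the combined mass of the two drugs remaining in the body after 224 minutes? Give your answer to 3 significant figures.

162 mg

tixocaine: 718 × (1/2)^(224/102) = 718 × (1/2)^2.1961 ≈ 156.69 mg.
necustatin: 608 × (1/2)^(224/32.7) = 608 × (1/2)^6.8502 ≈ 5.2699 mg.
Total = 156.69 + 5.2699 ≈ 161.96 mg.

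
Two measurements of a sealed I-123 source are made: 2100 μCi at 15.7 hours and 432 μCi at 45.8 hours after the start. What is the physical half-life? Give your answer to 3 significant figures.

13.2 hours

Over Δt = 45.8 − 15.7 = 30.1 hours, the level fell by a factor of 2100/432 ≈ 4.8611.
n = log₂(4.8611) ≈ 2.2813 half-lives, so t½ = 30.1/2.2813 ≈ 13.194 hours.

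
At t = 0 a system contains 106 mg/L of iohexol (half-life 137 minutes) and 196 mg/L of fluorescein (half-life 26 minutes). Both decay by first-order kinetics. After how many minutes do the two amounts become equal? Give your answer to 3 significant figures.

Set 106·(1/2)^(t/137) = 196·(1/2)^(t/26).
Taking log₂: log₂(106/196) = t·(1/137 − 1/26).
log₂(0.54082) = -0.88679; 1/137 − 1/26 = -0.031162.
t = -0.88679 / -0.031162 ≈ 28.457 minutes.

28.5 minutes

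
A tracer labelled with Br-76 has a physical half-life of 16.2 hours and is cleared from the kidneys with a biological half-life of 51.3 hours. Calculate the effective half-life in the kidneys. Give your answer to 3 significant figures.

12.3 hours

1/t_eff = 1/t_phys + 1/t_biol = 1/16.2 + 1/51.3 = 0.081222 per hour.
t_eff = 16.2 × 51.3 / (16.2 + 51.3) ≈ 12.312 hours.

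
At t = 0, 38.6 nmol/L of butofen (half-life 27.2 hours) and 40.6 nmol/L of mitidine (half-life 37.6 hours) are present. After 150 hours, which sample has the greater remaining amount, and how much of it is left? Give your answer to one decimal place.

butofen: 38.6 × (1/2)^5.5147 ≈ 0.8443 nmol/L.
mitidine: 40.6 × (1/2)^3.9894 ≈ 2.5563 nmol/L.
Mitidine has more remaining, at ≈ 2.5563 nmol/L.

mitidine, 2.6 nmol/L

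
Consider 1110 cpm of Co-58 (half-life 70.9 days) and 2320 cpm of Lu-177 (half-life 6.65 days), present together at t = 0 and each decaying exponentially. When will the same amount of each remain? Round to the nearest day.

8 days

Set 1110·(1/2)^(t/70.9) = 2320·(1/2)^(t/6.65).
Taking log₂: log₂(1110/2320) = t·(1/70.9 − 1/6.65).
log₂(0.47845) = -1.0636; 1/70.9 − 1/6.65 = -0.13627.
t = -1.0636 / -0.13627 ≈ 7.8047 days.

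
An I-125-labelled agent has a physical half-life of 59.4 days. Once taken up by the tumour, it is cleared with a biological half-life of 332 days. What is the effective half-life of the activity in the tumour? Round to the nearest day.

1/t_eff = 1/t_phys + 1/t_biol = 1/59.4 + 1/332 = 0.019847 per day.
t_eff = 59.4 × 332 / (59.4 + 332) ≈ 50.385 days.

50 days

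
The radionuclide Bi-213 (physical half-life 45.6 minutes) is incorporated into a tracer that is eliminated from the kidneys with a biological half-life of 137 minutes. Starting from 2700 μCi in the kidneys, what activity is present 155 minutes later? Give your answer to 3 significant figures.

117 μCi

1/t_eff = 1/t_phys + 1/t_biol = 1/45.6 + 1/137 = 0.029229 per minute.
t_eff = 45.6 × 137 / (45.6 + 137) ≈ 34.212 minutes.
Remaining = 2700 × (1/2)^(155/34.212) = 2700 × (1/2)^4.5305 ≈ 116.83 μCi.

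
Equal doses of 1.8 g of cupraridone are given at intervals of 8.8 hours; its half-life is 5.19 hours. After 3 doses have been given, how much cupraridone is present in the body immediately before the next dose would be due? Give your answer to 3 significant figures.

0.780 g

The 3 doses were given 26.4, 17.6, 8.8 hours ago.
Total = 1.8·(1/2)^(26.4/5.19) + 1.8·(1/2)^(17.6/5.19) + 1.8·(1/2)^(8.8/5.19)
      = 0.052969 + 0.17157 + 0.55572 ≈ 0.78026 g.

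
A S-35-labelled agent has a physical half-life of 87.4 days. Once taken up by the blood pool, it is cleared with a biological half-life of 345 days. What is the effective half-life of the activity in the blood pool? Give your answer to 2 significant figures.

1/t_eff = 1/t_phys + 1/t_biol = 1/87.4 + 1/345 = 0.01434 per day.
t_eff = 87.4 × 345 / (87.4 + 345) ≈ 69.734 days.

70 days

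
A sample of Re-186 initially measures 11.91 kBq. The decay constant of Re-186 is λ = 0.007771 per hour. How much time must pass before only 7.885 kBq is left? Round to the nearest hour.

t½ = ln 2 / λ = 0.69315 / 0.007771 ≈ 89.197 hours.
Fraction remaining = 7.885/11.91 ≈ 0.66205.
n = log₂(11.91/7.885) = ln(1.5105)/ln 2 ≈ 0.59499 half-lives.
t = n × t½ = 0.59499 × 89.197 ≈ 53.071 hours.

53 hours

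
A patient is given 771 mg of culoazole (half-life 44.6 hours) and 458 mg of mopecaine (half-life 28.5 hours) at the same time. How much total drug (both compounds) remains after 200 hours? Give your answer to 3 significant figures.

culoazole: 771 × (1/2)^(200/44.6) = 771 × (1/2)^4.4843 ≈ 34.446 mg.
mopecaine: 458 × (1/2)^(200/28.5) = 458 × (1/2)^7.0175 ≈ 3.5349 mg.
Total = 34.446 + 3.5349 ≈ 37.981 mg.

38.0 mg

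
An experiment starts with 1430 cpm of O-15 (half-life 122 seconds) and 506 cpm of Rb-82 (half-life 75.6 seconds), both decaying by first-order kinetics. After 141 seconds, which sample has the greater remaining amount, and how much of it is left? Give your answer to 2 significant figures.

O-15, 640 cpm

O-15: 1430 × (1/2)^1.1557 ≈ 641.84 cpm.
Rb-82: 506 × (1/2)^1.8651 ≈ 138.9 cpm.
O-15 has more remaining, at ≈ 641.84 cpm.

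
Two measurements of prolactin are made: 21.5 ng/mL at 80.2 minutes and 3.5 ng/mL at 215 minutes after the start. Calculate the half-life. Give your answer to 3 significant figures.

Over Δt = 215 − 80.2 = 134.8 minutes, the level fell by a factor of 21.5/3.5 ≈ 6.1429.
n = log₂(6.1429) ≈ 2.6189 half-lives, so t½ = 134.8/2.6189 ≈ 51.472 minutes.

51.5 minutes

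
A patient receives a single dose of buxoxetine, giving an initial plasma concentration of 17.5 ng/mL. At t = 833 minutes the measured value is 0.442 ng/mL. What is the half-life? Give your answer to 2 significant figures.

160 minutes

A/A₀ = 0.442/17.5 ≈ 0.025257.
n = log₂(39.593) ≈ 5.3072 half-lives elapsed in 833 minutes.
t½ = 833/5.3072 ≈ 156.96 minutes.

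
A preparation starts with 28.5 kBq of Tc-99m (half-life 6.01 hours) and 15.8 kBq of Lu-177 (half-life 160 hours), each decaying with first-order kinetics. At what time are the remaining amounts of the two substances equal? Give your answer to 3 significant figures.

Set 28.5·(1/2)^(t/6.01) = 15.8·(1/2)^(t/160).
Taking log₂: log₂(28.5/15.8) = t·(1/6.01 − 1/160).
log₂(1.8038) = 0.85104; 1/6.01 − 1/160 = 0.16014.
t = 0.85104 / 0.16014 ≈ 5.3144 hours.

5.31 hours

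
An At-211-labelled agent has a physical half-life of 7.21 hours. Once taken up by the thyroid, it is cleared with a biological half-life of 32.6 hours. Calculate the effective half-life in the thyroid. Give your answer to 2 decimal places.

5.90 hours

1/t_eff = 1/t_phys + 1/t_biol = 1/7.21 + 1/32.6 = 0.16937 per hour.
t_eff = 7.21 × 32.6 / (7.21 + 32.6) ≈ 5.9042 hours.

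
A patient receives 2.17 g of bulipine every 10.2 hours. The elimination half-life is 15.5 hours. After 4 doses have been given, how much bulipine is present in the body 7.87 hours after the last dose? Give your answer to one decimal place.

The 4 doses were given 38.47, 28.27, 18.07, 7.87 hours ago.
Total = 2.17·(1/2)^(38.47/15.5) + 2.17·(1/2)^(28.27/15.5) + 2.17·(1/2)^(18.07/15.5) + 2.17·(1/2)^(7.87/15.5)
      = 0.38844 + 0.61294 + 0.9672 + 1.5262 ≈ 3.4948 g.

3.5 g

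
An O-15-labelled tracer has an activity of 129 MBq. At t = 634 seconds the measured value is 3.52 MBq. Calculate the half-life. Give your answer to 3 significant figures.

A/A₀ = 3.52/129 ≈ 0.027287.
n = log₂(36.648) ≈ 5.1957 half-lives elapsed in 634 seconds.
t½ = 634/5.1957 ≈ 122.03 seconds.

122 seconds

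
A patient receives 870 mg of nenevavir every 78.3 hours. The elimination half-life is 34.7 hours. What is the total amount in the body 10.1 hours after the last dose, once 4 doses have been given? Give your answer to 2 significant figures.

The 4 doses were given 245, 166.7, 88.4, 10.1 hours ago.
Total = 870·(1/2)^(245/34.7) + 870·(1/2)^(166.7/34.7) + 870·(1/2)^(88.4/34.7) + 870·(1/2)^(10.1/34.7)
      = 6.5177 + 31.143 + 148.81 + 711.05 ≈ 897.52 mg.

900 mg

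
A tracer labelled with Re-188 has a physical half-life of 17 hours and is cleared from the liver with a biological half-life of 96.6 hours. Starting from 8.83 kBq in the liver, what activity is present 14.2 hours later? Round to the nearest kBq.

4 kBq

1/t_eff = 1/t_phys + 1/t_biol = 1/17 + 1/96.6 = 0.069175 per hour.
t_eff = 17 × 96.6 / (17 + 96.6) ≈ 14.456 hours.
Remaining = 8.83 × (1/2)^(14.2/14.456) = 8.83 × (1/2)^0.98229 ≈ 4.4695 kBq.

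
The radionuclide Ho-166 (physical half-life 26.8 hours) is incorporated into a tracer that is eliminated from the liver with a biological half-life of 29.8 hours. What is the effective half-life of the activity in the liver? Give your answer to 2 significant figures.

14 hours

1/t_eff = 1/t_phys + 1/t_biol = 1/26.8 + 1/29.8 = 0.07087 per hour.
t_eff = 26.8 × 29.8 / (26.8 + 29.8) ≈ 14.11 hours.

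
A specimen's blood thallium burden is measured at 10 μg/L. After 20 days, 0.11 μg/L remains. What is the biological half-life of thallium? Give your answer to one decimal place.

3.1 days

A/A₀ = 0.11/10 ≈ 0.011.
n = log₂(90.909) ≈ 6.5064 half-lives elapsed in 20 days.
t½ = 20/6.5064 ≈ 3.0739 days.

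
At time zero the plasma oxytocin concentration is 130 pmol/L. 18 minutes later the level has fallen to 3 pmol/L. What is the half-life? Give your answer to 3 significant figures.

A/A₀ = 3/130 ≈ 0.023077.
n = log₂(43.333) ≈ 5.4374 half-lives elapsed in 18 minutes.
t½ = 18/5.4374 ≈ 3.3104 minutes.

3.31 minutes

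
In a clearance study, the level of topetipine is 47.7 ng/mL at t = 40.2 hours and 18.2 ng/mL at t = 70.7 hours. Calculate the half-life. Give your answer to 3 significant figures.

21.9 hours

Over Δt = 70.7 − 40.2 = 30.5 hours, the level fell by a factor of 47.7/18.2 ≈ 2.6209.
n = log₂(2.6209) ≈ 1.3901 half-lives, so t½ = 30.5/1.3901 ≈ 21.942 hours.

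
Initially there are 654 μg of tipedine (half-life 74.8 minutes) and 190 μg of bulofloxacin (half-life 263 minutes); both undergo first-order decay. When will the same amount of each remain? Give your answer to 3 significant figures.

186 minutes

Set 654·(1/2)^(t/74.8) = 190·(1/2)^(t/263).
Taking log₂: log₂(654/190) = t·(1/74.8 − 1/263).
log₂(3.4421) = 1.7833; 1/74.8 − 1/263 = 0.0095667.
t = 1.7833 / 0.0095667 ≈ 186.41 minutes.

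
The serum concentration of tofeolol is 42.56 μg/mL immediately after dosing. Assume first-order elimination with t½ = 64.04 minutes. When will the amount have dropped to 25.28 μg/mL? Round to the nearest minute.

48 minutes

Fraction remaining = 25.28/42.56 ≈ 0.59398.
n = log₂(42.56/25.28) = ln(1.6835)/ln 2 ≈ 0.7515 half-lives.
t = n × t½ = 0.7515 × 64.04 ≈ 48.126 minutes.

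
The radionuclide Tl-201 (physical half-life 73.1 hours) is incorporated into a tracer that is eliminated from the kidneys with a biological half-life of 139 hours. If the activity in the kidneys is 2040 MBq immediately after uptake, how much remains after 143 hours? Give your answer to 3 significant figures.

258 MBq

1/t_eff = 1/t_phys + 1/t_biol = 1/73.1 + 1/139 = 0.020874 per hour.
t_eff = 73.1 × 139 / (73.1 + 139) ≈ 47.906 hours.
Remaining = 2040 × (1/2)^(143/47.906) = 2040 × (1/2)^2.985 ≈ 257.66 MBq.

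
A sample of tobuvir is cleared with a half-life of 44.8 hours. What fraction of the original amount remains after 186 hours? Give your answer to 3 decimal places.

0.056

n = 186/44.8 ≈ 4.1518 half-lives.
Fraction remaining = (1/2)^4.1518 ≈ 0.056258.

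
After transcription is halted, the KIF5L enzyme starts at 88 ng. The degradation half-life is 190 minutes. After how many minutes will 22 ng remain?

380 minutes

22/88 = 1/4, so 2 half-lives have elapsed.
t = 2 × 190 = 380 minutes.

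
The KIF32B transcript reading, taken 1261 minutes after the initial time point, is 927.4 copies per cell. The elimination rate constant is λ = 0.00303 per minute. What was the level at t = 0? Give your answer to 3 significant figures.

42300 copies per cell

t½ = ln 2 / λ = 0.69315 / 0.00303 ≈ 228.76 minutes.
Number of half-lives elapsed: n = 1261/228.76 ≈ 5.5123.
A₀ = A × 2^n = 927.4 × 2^5.5123 = 927.4 × 45.642 ≈ 42328 copies per cell.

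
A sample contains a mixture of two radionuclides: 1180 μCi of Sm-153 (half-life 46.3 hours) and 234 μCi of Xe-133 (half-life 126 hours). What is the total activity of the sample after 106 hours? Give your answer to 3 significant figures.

Sm-153: 1180 × (1/2)^(106/46.3) = 1180 × (1/2)^2.2894 ≈ 241.38 μCi.
Xe-133: 234 × (1/2)^(106/126) = 234 × (1/2)^0.84127 ≈ 130.61 μCi.
Total = 241.38 + 130.61 ≈ 371.99 μCi.

372 μCi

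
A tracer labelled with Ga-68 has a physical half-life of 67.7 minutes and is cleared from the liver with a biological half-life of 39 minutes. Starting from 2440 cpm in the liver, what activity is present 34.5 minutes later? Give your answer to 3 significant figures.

928 cpm

1/t_eff = 1/t_phys + 1/t_biol = 1/67.7 + 1/39 = 0.040412 per minute.
t_eff = 67.7 × 39 / (67.7 + 39) ≈ 24.745 minutes.
Remaining = 2440 × (1/2)^(34.5/24.745) = 2440 × (1/2)^1.3942 ≈ 928.3 cpm.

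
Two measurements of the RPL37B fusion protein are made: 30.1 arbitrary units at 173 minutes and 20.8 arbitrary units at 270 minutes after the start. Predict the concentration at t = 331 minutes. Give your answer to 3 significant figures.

Over Δt = 270 − 173 = 97 minutes, the level fell by a factor of 30.1/20.8 ≈ 1.4471.
n = log₂(1.4471) ≈ 0.53318 half-lives, so t½ = 97/0.53318 ≈ 181.93 minutes.
From t = 270 to t = 331: 20.8 × (1/2)^((331−270)/181.93) ≈ 16.486 arbitrary units.

16.5 arbitrary units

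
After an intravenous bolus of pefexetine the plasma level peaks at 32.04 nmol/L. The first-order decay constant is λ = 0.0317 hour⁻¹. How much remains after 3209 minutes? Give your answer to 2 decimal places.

t½ = ln 2 / λ = 0.69315 / 0.0317 ≈ 21.866 hours.
Convert the elapsed time: 3209 minutes = 53.4833 hours.
Number of half-lives: n = 53.4833/21.866 ≈ 2.446.
Remaining = 32.04 × (1/2)^2.446 = 32.04 × 0.18352 ≈ 5.88 nmol/L.

5.88 nmol/L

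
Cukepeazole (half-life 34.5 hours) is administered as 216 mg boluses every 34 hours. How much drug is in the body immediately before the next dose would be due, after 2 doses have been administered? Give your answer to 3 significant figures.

The 2 doses were given 68, 34 hours ago.
Total = 216·(1/2)^(68/34.5) + 216·(1/2)^(34/34.5)
      = 55.096 + 109.09 ≈ 164.19 mg.

164 mg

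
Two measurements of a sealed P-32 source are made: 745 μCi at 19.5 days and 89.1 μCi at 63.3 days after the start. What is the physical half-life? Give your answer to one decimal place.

Over Δt = 63.3 − 19.5 = 43.8 days, the level fell by a factor of 745/89.1 ≈ 8.3614.
n = log₂(8.3614) ≈ 3.0637 half-lives, so t½ = 43.8/3.0637 ≈ 14.296 days.

14.3 days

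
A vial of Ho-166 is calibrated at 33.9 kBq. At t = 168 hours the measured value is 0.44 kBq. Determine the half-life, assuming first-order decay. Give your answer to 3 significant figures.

26.8 hours

A/A₀ = 0.44/33.9 ≈ 0.012979.
n = log₂(77.045) ≈ 6.2676 half-lives elapsed in 168 hours.
t½ = 168/6.2676 ≈ 26.804 hours.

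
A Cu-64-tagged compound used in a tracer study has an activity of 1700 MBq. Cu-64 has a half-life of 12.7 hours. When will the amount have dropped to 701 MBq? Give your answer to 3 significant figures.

Fraction remaining = 701/1700 ≈ 0.41235.
n = log₂(1700/701) = ln(2.4251)/ln 2 ≈ 1.278 half-lives.
t = n × t½ = 1.278 × 12.7 ≈ 16.231 hours.

16.2 hours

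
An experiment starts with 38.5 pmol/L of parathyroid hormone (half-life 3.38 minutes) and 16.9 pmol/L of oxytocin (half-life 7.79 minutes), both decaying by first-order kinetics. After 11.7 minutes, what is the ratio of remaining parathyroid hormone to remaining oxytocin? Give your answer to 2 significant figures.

parathyroid hormone: 38.5 × (1/2)^(11.7/3.38) = 38.5 × (1/2)^3.4615 ≈ 3.4949 pmol/L.
oxytocin: 16.9 × (1/2)^(11.7/7.79) = 16.9 × (1/2)^1.5019 ≈ 5.9671 pmol/L.
Ratio ≈ 3.4949 / 5.9671 ≈ 0.5857.

0.59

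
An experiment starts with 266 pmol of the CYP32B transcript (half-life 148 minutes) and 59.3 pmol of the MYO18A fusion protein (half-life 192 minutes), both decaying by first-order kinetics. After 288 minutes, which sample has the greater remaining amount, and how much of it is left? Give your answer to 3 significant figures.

CYP32B transcript: 266 × (1/2)^1.9459 ≈ 69.039 pmol.
MYO18A fusion protein: 59.3 × (1/2)^1.5 ≈ 20.966 pmol.
CYP32B transcript has more remaining, at ≈ 69.039 pmol.

CYP32B transcript, 69.0 pmol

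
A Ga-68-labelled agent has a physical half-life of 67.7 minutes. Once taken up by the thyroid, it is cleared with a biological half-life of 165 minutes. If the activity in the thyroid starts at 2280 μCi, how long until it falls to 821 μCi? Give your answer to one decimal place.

1/t_eff = 1/t_phys + 1/t_biol = 1/67.7 + 1/165 = 0.020832 per minute.
t_eff = 67.7 × 165 / (67.7 + 165) ≈ 48.004 minutes.
n = log₂(2280/821) ≈ 1.4736; t = 1.4736 × 48.004 ≈ 70.738 minutes.

70.7 minutes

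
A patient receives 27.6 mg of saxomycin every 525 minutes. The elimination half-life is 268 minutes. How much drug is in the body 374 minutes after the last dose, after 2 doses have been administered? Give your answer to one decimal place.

The 2 doses were given 899, 374 minutes ago.
Total = 27.6·(1/2)^(899/268) + 27.6·(1/2)^(374/268)
      = 2.6984 + 10.491 ≈ 13.189 mg.

13.2 mg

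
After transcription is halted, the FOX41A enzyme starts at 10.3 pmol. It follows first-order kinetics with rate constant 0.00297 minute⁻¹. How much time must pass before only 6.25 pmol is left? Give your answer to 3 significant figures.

168 minutes

t½ = ln 2 / k = 0.69315 / 0.00297 ≈ 233.38 minutes.
Fraction remaining = 6.25/10.3 ≈ 0.6068.
n = log₂(10.3/6.25) = ln(1.648)/ln 2 ≈ 0.72072 half-lives.
t = n × t½ = 0.72072 × 233.38 ≈ 168.2 minutes.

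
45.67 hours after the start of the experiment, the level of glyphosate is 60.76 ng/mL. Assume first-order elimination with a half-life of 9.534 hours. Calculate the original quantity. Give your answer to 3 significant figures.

Number of half-lives elapsed: n = 45.67/9.534 ≈ 4.7902.
A₀ = A × 2^n = 60.76 × 2^4.7902 = 60.76 × 27.669 ≈ 1681.2 ng/mL.

1680 ng/mL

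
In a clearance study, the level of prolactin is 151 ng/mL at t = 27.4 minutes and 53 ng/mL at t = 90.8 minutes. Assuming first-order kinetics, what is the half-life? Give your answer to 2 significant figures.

42 minutes

Over Δt = 90.8 − 27.4 = 63.4 minutes, the level fell by a factor of 151/53 ≈ 2.8491.
n = log₂(2.8491) ≈ 1.5105 half-lives, so t½ = 63.4/1.5105 ≈ 41.973 minutes.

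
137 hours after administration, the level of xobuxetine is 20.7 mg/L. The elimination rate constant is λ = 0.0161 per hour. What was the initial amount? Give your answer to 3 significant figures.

188 mg/L

t½ = ln 2 / λ = 0.69315 / 0.0161 ≈ 43.053 hours.
Number of half-lives elapsed: n = 137/43.053 ≈ 3.1822.
A₀ = A × 2^n = 20.7 × 2^3.1822 = 20.7 × 9.0766 ≈ 187.89 mg/L.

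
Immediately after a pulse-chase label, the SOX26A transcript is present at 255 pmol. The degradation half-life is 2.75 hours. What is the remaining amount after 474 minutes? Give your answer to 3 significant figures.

34.8 pmol

Convert the elapsed time: 474 minutes = 7.9 hours.
Number of half-lives: n = 7.9/2.75 ≈ 2.8727.
Remaining = 255 × (1/2)^2.8727 = 255 × 0.13653 ≈ 34.815 pmol.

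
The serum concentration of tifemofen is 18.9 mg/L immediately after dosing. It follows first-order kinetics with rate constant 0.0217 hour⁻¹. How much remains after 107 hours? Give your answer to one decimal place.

1.9 mg/L

t½ = ln 2 / λ = 0.69315 / 0.0217 ≈ 31.942 hours.
Number of half-lives: n = 107/31.942 ≈ 3.3498.
Remaining = 18.9 × (1/2)^3.3498 = 18.9 × 0.098087 ≈ 1.8538 mg/L.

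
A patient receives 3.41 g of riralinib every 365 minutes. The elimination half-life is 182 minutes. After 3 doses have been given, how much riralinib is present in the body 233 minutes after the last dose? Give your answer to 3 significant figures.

The 3 doses were given 963, 598, 233 minutes ago.
Total = 3.41·(1/2)^(963/182) + 3.41·(1/2)^(598/182) + 3.41·(1/2)^(233/182)
      = 0.087085 + 0.34967 + 1.404 ≈ 1.8408 g.

1.84 g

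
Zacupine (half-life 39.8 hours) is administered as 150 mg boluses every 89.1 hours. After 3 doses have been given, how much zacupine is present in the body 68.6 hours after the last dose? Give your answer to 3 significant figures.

The 3 doses were given 246.8, 157.7, 68.6 hours ago.
Total = 150·(1/2)^(246.8/39.8) + 150·(1/2)^(157.7/39.8) + 150·(1/2)^(68.6/39.8)
      = 2.0389 + 9.6231 + 45.418 ≈ 57.08 mg.

57.1 mg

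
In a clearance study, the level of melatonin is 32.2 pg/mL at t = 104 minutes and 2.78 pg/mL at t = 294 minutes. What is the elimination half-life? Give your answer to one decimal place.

Over Δt = 294 − 104 = 190 minutes, the level fell by a factor of 32.2/2.78 ≈ 11.583.
n = log₂(11.583) ≈ 3.5339 half-lives, so t½ = 190/3.5339 ≈ 53.765 minutes.

53.8 minutes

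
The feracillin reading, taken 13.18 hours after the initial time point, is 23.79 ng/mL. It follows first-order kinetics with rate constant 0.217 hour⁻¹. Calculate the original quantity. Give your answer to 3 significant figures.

415 ng/mL

t½ = ln 2 / k = 0.69315 / 0.217 ≈ 3.1942 hours.
Number of half-lives elapsed: n = 13.18/3.1942 ≈ 4.1262.
A₀ = A × 2^n = 23.79 × 2^4.1262 = 23.79 × 17.463 ≈ 415.43 ng/mL.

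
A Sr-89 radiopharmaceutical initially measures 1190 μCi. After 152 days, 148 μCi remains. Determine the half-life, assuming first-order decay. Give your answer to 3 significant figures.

A/A₀ = 148/1190 ≈ 0.12437.
n = log₂(8.0405) ≈ 3.0073 half-lives elapsed in 152 days.
t½ = 152/3.0073 ≈ 50.544 days.

50.5 days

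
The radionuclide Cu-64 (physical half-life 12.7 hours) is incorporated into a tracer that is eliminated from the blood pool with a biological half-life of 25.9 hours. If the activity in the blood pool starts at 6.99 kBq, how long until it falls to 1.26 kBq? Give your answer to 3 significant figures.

21.1 hours

1/t_eff = 1/t_phys + 1/t_biol = 1/12.7 + 1/25.9 = 0.11735 per hour.
t_eff = 12.7 × 25.9 / (12.7 + 25.9) ≈ 8.5215 hours.
n = log₂(6.99/1.26) ≈ 2.4719; t = 2.4719 × 8.5215 ≈ 21.064 hours.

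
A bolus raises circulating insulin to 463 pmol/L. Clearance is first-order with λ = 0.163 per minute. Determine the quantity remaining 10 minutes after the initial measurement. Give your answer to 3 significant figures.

90.7 pmol/L

t½ = ln 2 / λ = 0.69315 / 0.163 ≈ 4.2524 minutes.
Number of half-lives: n = 10/4.2524 ≈ 2.3516.
Remaining = 463 × (1/2)^2.3516 = 463 × 0.19593 ≈ 90.715 pmol/L.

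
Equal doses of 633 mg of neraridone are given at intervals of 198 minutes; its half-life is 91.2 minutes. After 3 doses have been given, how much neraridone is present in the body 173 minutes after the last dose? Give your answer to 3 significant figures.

The 3 doses were given 569, 371, 173 minutes ago.
Total = 633·(1/2)^(569/91.2) + 633·(1/2)^(371/91.2) + 633·(1/2)^(173/91.2)
      = 8.3804 + 37.741 + 169.97 ≈ 216.09 mg.

216 mg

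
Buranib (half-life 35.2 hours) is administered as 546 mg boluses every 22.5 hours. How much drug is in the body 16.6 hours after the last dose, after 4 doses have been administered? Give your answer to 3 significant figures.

The 4 doses were given 84.1, 61.6, 39.1, 16.6 hours ago.
Total = 546·(1/2)^(84.1/35.2) + 546·(1/2)^(61.6/35.2) + 546·(1/2)^(39.1/35.2) + 546·(1/2)^(16.6/35.2)
      = 104.22 + 162.33 + 252.82 + 393.76 ≈ 913.13 mg.

913 mg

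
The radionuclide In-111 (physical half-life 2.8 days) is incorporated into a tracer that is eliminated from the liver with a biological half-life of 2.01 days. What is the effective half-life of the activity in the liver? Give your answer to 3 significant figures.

1/t_eff = 1/t_phys + 1/t_biol = 1/2.8 + 1/2.01 = 0.85466 per day.
t_eff = 2.8 × 2.01 / (2.8 + 2.01) ≈ 1.1701 days.

1.17 days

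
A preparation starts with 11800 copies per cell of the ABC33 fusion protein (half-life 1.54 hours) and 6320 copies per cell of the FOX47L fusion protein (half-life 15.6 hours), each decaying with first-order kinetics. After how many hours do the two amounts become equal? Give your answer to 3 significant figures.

1.54 hours

Set 11800·(1/2)^(t/1.54) = 6320·(1/2)^(t/15.6).
Taking log₂: log₂(11800/6320) = t·(1/1.54 − 1/15.6).
log₂(1.8671) = 0.90079; 1/1.54 − 1/15.6 = 0.58525.
t = 0.90079 / 0.58525 ≈ 1.5392 hours.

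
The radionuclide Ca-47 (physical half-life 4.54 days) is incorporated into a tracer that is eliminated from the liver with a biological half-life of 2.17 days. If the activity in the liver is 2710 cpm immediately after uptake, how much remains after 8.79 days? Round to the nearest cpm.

1/t_eff = 1/t_phys + 1/t_biol = 1/4.54 + 1/2.17 = 0.68109 per day.
t_eff = 4.54 × 2.17 / (4.54 + 2.17) ≈ 1.4682 days.
Remaining = 2710 × (1/2)^(8.79/1.4682) = 2710 × (1/2)^5.9868 ≈ 42.733 cpm.

43 cpm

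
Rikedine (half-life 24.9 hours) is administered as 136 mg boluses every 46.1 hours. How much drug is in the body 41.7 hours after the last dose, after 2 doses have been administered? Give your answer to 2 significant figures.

54 mg

The 2 doses were given 87.8, 41.7 hours ago.
Total = 136·(1/2)^(87.8/24.9) + 136·(1/2)^(41.7/24.9)
      = 11.805 + 42.599 ≈ 54.405 mg.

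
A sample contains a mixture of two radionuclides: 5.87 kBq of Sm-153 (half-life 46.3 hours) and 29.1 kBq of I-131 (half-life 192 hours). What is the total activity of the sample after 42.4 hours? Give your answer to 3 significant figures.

Sm-153: 5.87 × (1/2)^(42.4/46.3) = 5.87 × (1/2)^0.91577 ≈ 3.1115 kBq.
I-131: 29.1 × (1/2)^(42.4/192) = 29.1 × (1/2)^0.22083 ≈ 24.97 kBq.
Total = 3.1115 + 24.97 ≈ 28.081 kBq.

28.1 kBq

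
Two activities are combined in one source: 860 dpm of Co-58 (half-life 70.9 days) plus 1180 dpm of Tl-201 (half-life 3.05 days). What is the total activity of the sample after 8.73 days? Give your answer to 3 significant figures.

952 dpm

Co-58: 860 × (1/2)^(8.73/70.9) = 860 × (1/2)^0.12313 ≈ 789.65 dpm.
Tl-201: 1180 × (1/2)^(8.73/3.05) = 1180 × (1/2)^2.8623 ≈ 162.27 dpm.
Total = 789.65 + 162.27 ≈ 951.92 dpm.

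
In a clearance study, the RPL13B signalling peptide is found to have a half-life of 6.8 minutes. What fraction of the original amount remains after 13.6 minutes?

n = 13.6/6.8 ≈ 2 half-lives.
Fraction remaining = (1/2)^2 ≈ 0.25.

0.25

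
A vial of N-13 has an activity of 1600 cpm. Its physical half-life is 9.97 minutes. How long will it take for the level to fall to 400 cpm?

400/1600 = 1/4, so 2 half-lives have elapsed.
t = 2 × 9.97 = 19.94 minutes.

19.94 minutes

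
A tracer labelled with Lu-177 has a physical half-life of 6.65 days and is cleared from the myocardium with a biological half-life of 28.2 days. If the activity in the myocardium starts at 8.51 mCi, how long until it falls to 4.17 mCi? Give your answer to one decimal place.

1/t_eff = 1/t_phys + 1/t_biol = 1/6.65 + 1/28.2 = 0.18584 per day.
t_eff = 6.65 × 28.2 / (6.65 + 28.2) ≈ 5.3811 days.
n = log₂(8.51/4.17) ≈ 1.0291; t = 1.0291 × 5.3811 ≈ 5.5377 days.

5.5 days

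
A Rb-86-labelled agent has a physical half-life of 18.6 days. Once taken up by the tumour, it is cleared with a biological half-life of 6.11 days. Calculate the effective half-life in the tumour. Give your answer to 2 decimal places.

1/t_eff = 1/t_phys + 1/t_biol = 1/18.6 + 1/6.11 = 0.21743 per day.
t_eff = 18.6 × 6.11 / (18.6 + 6.11) ≈ 4.5992 days.

4.60 days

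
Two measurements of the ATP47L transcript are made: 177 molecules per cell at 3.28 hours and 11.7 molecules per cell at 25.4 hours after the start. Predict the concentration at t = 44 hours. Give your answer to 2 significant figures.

Over Δt = 25.4 − 3.28 = 22.12 hours, the level fell by a factor of 177/11.7 ≈ 15.128.
n = log₂(15.128) ≈ 3.9192 half-lives, so t½ = 22.12/3.9192 ≈ 5.6441 hours.
From t = 25.4 to t = 44: 11.7 × (1/2)^((44−25.4)/5.6441) ≈ 1.1916 molecules per cell.

1.2 molecules per cell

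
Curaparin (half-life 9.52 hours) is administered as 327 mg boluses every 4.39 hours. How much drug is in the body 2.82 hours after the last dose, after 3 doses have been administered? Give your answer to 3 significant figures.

600 mg

The 3 doses were given 11.6, 7.21, 2.82 hours ago.
Total = 327·(1/2)^(11.6/9.52) + 327·(1/2)^(7.21/9.52) + 327·(1/2)^(2.82/9.52)
      = 140.52 + 193.45 + 266.3 ≈ 600.27 mg.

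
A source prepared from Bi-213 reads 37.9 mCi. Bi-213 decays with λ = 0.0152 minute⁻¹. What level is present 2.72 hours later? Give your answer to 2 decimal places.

t½ = ln 2 / λ = 0.69315 / 0.0152 ≈ 45.602 minutes.
Convert the elapsed time: 2.72 hours = 163.2 minutes.
Number of half-lives: n = 163.2/45.602 ≈ 3.5788.
Remaining = 37.9 × (1/2)^3.5788 = 37.9 × 0.08369 ≈ 3.1718 mCi.

3.17 mCi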